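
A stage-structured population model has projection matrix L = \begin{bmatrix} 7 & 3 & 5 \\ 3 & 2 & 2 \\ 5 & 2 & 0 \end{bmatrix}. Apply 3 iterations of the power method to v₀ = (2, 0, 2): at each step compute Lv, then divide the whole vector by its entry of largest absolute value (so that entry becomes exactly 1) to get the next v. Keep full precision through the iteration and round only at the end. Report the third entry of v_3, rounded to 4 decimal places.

Lv0 = (24.00000, 10.00000, 10.00000); divide by 24.00000 → v1 = (1.00000, 0.41667, 0.41667)
Lv1 = (10.33333, 4.66667, 5.83333); divide by 10.33333 → v2 = (1.00000, 0.45161, 0.56452)
Lv2 = (11.17742, 5.03226, 5.90323); divide by 11.17742 → v3 = (1.00000, 0.45022, 0.52814)
Requested entry of v3: 1464/2772 = 0.5281

0.5281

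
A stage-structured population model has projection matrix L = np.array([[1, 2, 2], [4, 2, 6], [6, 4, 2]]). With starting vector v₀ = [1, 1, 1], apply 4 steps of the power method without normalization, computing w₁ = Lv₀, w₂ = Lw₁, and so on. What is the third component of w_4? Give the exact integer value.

9130

w1 = Lv₀ = (1·1 + 2·1 + 2·1; 4·1 + 2·1 + 6·1; 6·1 + 4·1 + 2·1) = (5, 12, 12)
w2 = Lw1 = (1·5 + 2·12 + 2·12; 4·5 + 2·12 + 6·12; 6·5 + 4·12 + 2·12) = (53, 116, 102)
w3 = Lw2 = (489, 1056, 986)
w4 = Lw3 = (4573, 9984, 9130)
The requested component of w4 is 9130.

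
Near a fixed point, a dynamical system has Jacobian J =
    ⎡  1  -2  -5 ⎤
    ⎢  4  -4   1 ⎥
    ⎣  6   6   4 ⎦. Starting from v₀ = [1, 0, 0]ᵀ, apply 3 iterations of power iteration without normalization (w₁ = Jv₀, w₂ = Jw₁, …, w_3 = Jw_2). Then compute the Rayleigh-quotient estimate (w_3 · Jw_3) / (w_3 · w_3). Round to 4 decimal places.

λ ≈ 1.5877

w1 = Jv₀ = (1, 4, 6)
w2 = Jw1 = (-37, -6, 54)
w3 = Jw2 = (-295, -70, -42)
Jw3 = (55, -942, -2358)
w3·Jw3 = (-295)·55 + (-70)·(-942) + (-42)·(-2358) = 148751; w3·w3 = (-295)·(-295) + (-70)·(-70) + (-42)·(-42) = 93689
λ ≈ 148751/93689 = 1.5877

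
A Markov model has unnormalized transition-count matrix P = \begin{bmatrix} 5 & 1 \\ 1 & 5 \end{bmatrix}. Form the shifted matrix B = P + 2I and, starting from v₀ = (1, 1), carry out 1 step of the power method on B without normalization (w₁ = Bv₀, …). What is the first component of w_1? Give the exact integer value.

8

B = P + 2I has rows (7, 1); (1, 7)
w1 = Bv₀ = (7·1 + 1·1; 1·1 + 7·1) = (8, 8)
Requested component of w1: 8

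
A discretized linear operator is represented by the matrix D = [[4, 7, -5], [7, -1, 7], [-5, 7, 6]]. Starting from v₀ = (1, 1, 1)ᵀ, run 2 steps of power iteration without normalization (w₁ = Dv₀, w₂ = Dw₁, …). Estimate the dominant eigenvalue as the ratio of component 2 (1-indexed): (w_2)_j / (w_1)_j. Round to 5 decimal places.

w1 = Dv₀ = (4·1 + 7·1 + (-5)·1; 7·1 + (-1)·1 + 7·1; (-5)·1 + 7·1 + 6·1) = (6, 13, 8)
w2 = Dw1 = (4·6 + 7·13 + (-5)·8; 7·6 + (-1)·13 + 7·8; (-5)·6 + 7·13 + 6·8) = (75, 85, 109)
Ratio at component: 85 / 13 = 6.53846

6.53846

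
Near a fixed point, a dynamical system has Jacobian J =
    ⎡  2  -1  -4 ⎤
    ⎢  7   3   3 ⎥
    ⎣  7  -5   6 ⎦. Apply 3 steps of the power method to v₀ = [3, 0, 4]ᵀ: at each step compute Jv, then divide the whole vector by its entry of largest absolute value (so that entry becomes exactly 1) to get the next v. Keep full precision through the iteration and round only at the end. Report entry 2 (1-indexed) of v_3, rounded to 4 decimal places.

Jv0 = (-10.00000, 33.00000, 45.00000); divide by 45.00000 → v1 = (-0.22222, 0.73333, 1.00000)
Jv1 = (-5.17778, 3.64444, 0.77778); divide by -5.17778 → v2 = (1.00000, -0.70386, -0.15021)
Jv2 = (3.30472, 4.43777, 9.61803); divide by 9.61803 → v3 = (0.34360, 0.46140, 1.00000)
Requested entry of v3: -1034/-2241 = 0.4614

0.4614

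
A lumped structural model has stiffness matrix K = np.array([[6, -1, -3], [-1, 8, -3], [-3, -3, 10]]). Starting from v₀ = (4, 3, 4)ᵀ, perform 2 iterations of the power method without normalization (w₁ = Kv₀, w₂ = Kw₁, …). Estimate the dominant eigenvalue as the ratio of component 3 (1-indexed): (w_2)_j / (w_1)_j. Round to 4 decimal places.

7.3158

w1 = Kv₀ = (6·4 + (-1)·3 + (-3)·4; (-1)·4 + 8·3 + (-3)·4; (-3)·4 + (-3)·3 + 10·4) = (9, 8, 19)
w2 = Kw1 = (6·9 + (-1)·8 + (-3)·19; (-1)·9 + 8·8 + (-3)·19; (-3)·9 + (-3)·8 + 10·19) = (-11, -2, 139)
Ratio at component: 139 / 19 = 7.3158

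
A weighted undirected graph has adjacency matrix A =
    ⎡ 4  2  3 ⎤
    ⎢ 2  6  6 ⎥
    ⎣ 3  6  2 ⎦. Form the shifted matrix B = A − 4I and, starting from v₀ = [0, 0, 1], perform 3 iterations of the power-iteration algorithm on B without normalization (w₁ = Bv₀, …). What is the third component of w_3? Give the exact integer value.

-44

B = A − 4I has rows (0, 2, 3); (2, 2, 6); (3, 6, -2)
w1 = Bv₀ = (0·0 + 2·0 + 3·1; 2·0 + 2·0 + 6·1; 3·0 + 6·0 + (-2)·1) = (3, 6, -2)
w2 = Bw1 = (0·3 + 2·6 + 3·(-2); 2·3 + 2·6 + 6·(-2); 3·3 + 6·6 + (-2)·(-2)) = (6, 6, 49)
w3 = Bw2 = (159, 318, -44)
Requested component of w3: -44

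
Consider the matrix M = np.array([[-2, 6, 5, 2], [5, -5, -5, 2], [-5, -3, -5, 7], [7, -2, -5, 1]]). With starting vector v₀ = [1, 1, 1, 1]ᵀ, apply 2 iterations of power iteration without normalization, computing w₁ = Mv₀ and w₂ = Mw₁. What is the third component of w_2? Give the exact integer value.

-9

w1 = Mv₀ = ((-2)·1 + 6·1 + 5·1 + 2·1; 5·1 + (-5)·1 + (-5)·1 + 2·1; (-5)·1 + (-3)·1 + (-5)·1 + 7·1; 7·1 + (-2)·1 + (-5)·1 + 1·1) = (11, -3, -6, 1)
w2 = Mw1 = ((-2)·11 + 6·(-3) + 5·(-6) + 2·1; 5·11 + (-5)·(-3) + (-5)·(-6) + 2·1; (-5)·11 + (-3)·(-3) + (-5)·(-6) + 7·1; 7·11 + (-2)·(-3) + (-5)·(-6) + 1·1) = (-68, 102, -9, 114)
The requested component of w2 is -9.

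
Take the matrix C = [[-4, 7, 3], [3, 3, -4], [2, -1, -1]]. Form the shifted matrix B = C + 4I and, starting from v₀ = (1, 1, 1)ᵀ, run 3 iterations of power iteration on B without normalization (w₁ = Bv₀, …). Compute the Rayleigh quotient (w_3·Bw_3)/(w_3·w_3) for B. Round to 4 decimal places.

8.1676

B = C + 4I has rows (0, 7, 3); (3, 7, -4); (2, -1, 3)
w1 = Bv₀ = (10, 6, 4)
w2 = Bw1 = (54, 56, 26)
w3 = Bw2 = (470, 450, 130)
Bw3 = (3540, 4040, 880)
w3·Bw3 = 3596200; w3·w3 = 440300; μ ≈ 3596200/440300 = 8.1676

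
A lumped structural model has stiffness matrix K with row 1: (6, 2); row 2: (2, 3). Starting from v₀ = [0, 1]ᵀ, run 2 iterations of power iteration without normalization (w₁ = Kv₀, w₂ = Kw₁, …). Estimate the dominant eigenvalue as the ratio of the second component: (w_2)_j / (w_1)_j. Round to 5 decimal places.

w1 = Kv₀ = (2, 3)
w2 = Kw1 = (18, 13)
Ratio at component: 13 / 3 = 4.33333

4.33333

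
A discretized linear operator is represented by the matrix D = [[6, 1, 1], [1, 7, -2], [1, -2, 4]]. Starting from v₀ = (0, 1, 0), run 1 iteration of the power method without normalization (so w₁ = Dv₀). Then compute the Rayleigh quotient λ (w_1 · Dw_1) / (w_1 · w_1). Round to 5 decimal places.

7.98148

w1 = Dv₀ = (6·0 + 1·1 + 1·0; 1·0 + 7·1 + (-2)·0; 1·0 + (-2)·1 + 4·0) = (1, 7, -2)
Dw1 = (11, 54, -21)
w1·Dw1 = 1·11 + 7·54 + (-2)·(-21) = 431; w1·w1 = 1·1 + 7·7 + (-2)·(-2) = 54
λ ≈ 431/54 = 7.98148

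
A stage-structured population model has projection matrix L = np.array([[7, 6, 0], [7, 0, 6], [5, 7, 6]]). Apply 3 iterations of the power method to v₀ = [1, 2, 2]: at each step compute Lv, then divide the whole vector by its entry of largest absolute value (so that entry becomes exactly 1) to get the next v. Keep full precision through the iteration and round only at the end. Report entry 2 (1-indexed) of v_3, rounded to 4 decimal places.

Lv0 = (19.00000, 19.00000, 31.00000); divide by 31.00000 → v1 = (0.61290, 0.61290, 1.00000)
Lv1 = (7.96774, 10.29032, 13.35484); divide by 13.35484 → v2 = (0.59662, 0.77053, 1.00000)
Lv2 = (8.79952, 10.17633, 14.37681); divide by 14.37681 → v3 = (0.61206, 0.70783, 1.00000)
Requested entry of v3: 4213/5952 = 0.7078

0.7078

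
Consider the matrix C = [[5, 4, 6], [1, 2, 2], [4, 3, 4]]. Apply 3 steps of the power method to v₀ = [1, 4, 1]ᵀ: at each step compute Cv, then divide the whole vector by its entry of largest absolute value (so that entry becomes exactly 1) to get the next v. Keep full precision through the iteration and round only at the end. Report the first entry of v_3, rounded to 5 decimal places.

Cv0 = (27.000000, 11.000000, 20.000000); divide by 27.000000 → v1 = (1.000000, 0.407407, 0.740741)
Cv1 = (11.074074, 3.296296, 8.185185); divide by 11.074074 → v2 = (1.000000, 0.297659, 0.739130)
Cv2 = (10.625418, 3.073579, 7.849498); divide by 10.625418 → v3 = (1.000000, 0.289267, 0.738747)
Requested entry of v3: 3177/3177 = 1.00000

1.00000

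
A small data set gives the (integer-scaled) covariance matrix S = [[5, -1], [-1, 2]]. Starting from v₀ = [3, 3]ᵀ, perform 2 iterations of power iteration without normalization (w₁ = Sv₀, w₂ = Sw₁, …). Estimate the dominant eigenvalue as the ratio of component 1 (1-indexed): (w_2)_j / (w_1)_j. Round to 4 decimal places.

w1 = Sv₀ = (5·3 + (-1)·3; (-1)·3 + 2·3) = (12, 3)
w2 = Sw1 = (5·12 + (-1)·3; (-1)·12 + 2·3) = (57, -6)
Ratio at component: 57 / 12 = 4.7500

λ ≈ 4.7500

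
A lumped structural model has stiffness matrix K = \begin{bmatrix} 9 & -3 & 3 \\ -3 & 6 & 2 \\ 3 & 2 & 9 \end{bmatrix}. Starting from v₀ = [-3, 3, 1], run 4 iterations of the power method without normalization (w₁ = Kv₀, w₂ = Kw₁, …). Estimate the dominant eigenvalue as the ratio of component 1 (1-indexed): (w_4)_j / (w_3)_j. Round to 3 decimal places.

λ ≈ 11.369

w1 = Kv₀ = (-33, 29, 6)
w2 = Kw1 = (-366, 285, 13)
w3 = Kw2 = (-4110, 2834, -411)
w4 = Kw3 = (-46725, 28512, -10361)
Ratio at component: -46725 / -4110 = 11.369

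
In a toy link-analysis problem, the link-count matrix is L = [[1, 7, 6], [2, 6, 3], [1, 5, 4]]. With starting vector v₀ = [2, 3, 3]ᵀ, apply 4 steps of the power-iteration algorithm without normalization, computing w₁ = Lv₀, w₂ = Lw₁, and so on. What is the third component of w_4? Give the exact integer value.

w1 = Lv₀ = (1·2 + 7·3 + 6·3; 2·2 + 6·3 + 3·3; 1·2 + 5·3 + 4·3) = (41, 31, 29)
w2 = Lw1 = (1·41 + 7·31 + 6·29; 2·41 + 6·31 + 3·29; 1·41 + 5·31 + 4·29) = (432, 355, 312)
w3 = Lw2 = (4789, 3930, 3455)
w4 = Lw3 = (53029, 43523, 38259)
The requested component of w4 is 38259.

38259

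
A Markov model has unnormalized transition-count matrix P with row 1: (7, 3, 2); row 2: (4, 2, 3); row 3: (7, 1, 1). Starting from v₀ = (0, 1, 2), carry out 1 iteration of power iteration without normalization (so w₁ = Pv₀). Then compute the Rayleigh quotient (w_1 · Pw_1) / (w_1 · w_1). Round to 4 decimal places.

w1 = Pv₀ = (7, 8, 3)
Pw1 = (79, 53, 60)
w1·Pw1 = 7·79 + 8·53 + 3·60 = 1157; w1·w1 = 7·7 + 8·8 + 3·3 = 122
λ ≈ 1157/122 = 9.4836

9.4836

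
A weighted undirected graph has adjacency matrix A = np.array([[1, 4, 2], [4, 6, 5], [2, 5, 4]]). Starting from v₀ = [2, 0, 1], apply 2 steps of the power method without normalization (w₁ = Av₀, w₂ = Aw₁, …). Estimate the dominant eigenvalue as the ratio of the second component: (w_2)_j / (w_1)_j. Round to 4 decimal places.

λ ≈ 10.3077

w1 = Av₀ = (4, 13, 8)
w2 = Aw1 = (72, 134, 105)
Ratio at component: 134 / 13 = 10.3077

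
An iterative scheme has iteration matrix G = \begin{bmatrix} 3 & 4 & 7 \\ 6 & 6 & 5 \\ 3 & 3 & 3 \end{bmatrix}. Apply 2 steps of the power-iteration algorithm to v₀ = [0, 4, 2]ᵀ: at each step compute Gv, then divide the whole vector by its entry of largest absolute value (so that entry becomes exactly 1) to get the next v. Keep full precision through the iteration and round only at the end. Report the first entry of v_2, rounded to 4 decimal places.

0.7426

Gv0 = (30.00000, 34.00000, 18.00000); divide by 34.00000 → v1 = (0.88235, 1.00000, 0.52941)
Gv1 = (10.35294, 13.94118, 7.23529); divide by 13.94118 → v2 = (0.74262, 1.00000, 0.51899)
Requested entry of v2: 352/474 = 0.7426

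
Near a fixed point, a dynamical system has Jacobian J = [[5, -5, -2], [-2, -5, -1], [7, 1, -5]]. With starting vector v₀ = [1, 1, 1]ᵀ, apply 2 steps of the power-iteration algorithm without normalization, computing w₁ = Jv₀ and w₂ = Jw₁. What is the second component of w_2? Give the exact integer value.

w1 = Jv₀ = (-2, -8, 3)
w2 = Jw1 = (24, 41, -37)
The requested component of w2 is 41.

41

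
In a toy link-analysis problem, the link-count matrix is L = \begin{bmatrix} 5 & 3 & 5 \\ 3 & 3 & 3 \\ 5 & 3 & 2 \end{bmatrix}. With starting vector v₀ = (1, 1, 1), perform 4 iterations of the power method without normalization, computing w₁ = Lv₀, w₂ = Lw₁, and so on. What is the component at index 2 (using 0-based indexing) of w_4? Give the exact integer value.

13384

w1 = Lv₀ = (13, 9, 10)
w2 = Lw1 = (142, 96, 112)
w3 = Lw2 = (1558, 1050, 1222)
w4 = Lw3 = (17050, 11490, 13384)
The requested component of w4 is 13384.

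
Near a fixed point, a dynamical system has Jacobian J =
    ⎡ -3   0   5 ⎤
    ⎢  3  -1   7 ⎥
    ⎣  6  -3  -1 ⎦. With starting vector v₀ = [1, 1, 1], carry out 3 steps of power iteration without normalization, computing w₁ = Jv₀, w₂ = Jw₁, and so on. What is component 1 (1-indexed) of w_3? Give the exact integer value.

w1 = Jv₀ = ((-3)·1 + 0·1 + 5·1; 3·1 + (-1)·1 + 7·1; 6·1 + (-3)·1 + (-1)·1) = (2, 9, 2)
w2 = Jw1 = ((-3)·2 + 0·9 + 5·2; 3·2 + (-1)·9 + 7·2; 6·2 + (-3)·9 + (-1)·2) = (4, 11, -17)
w3 = Jw2 = (-97, -118, 8)
The requested component of w3 is -97.

-97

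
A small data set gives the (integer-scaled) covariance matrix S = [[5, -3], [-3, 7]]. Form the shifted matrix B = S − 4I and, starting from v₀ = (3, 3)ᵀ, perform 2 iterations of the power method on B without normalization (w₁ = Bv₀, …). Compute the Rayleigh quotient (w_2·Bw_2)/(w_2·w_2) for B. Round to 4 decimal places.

B = S − 4I has rows (1, -3); (-3, 3)
w1 = Bv₀ = (-6, 0)
w2 = Bw1 = (-6, 18)
Bw2 = (-60, 72)
w2·Bw2 = 1656; w2·w2 = 360; μ ≈ 1656/360 = 4.6000

μ ≈ 4.6000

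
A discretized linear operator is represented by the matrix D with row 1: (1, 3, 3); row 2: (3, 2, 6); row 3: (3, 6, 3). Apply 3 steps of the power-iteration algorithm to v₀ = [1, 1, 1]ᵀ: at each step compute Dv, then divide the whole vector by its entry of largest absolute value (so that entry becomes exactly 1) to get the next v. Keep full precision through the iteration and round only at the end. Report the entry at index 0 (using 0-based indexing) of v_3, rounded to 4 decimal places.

Dv0 = (7.00000, 11.00000, 12.00000); divide by 12.00000 → v1 = (0.58333, 0.91667, 1.00000)
Dv1 = (6.33333, 9.58333, 10.25000); divide by 10.25000 → v2 = (0.61789, 0.93496, 1.00000)
Dv2 = (6.42276, 9.72358, 10.46341); divide by 10.46341 → v3 = (0.61383, 0.92929, 1.00000)
Requested entry of v3: 790/1287 = 0.6138

0.6138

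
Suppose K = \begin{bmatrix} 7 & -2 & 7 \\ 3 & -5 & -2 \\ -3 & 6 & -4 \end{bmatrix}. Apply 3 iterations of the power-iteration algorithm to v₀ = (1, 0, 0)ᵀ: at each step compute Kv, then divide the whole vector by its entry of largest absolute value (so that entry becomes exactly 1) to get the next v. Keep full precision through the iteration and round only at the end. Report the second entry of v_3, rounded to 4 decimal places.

Kv0 = (7.00000, 3.00000, -3.00000); divide by 7.00000 → v1 = (1.00000, 0.42857, -0.42857)
Kv1 = (3.14286, 1.71429, 1.28571); divide by 3.14286 → v2 = (1.00000, 0.54545, 0.40909)
Kv2 = (8.77273, -0.54545, -1.36364); divide by 8.77273 → v3 = (1.00000, -0.06218, -0.15544)
Requested entry of v3: -12/193 = -0.0622

-0.0622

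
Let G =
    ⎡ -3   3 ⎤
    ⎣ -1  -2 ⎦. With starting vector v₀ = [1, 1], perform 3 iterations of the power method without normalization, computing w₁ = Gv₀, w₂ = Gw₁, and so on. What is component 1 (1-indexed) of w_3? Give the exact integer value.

45

w1 = Gv₀ = ((-3)·1 + 3·1; (-1)·1 + (-2)·1) = (0, -3)
w2 = Gw1 = ((-3)·0 + 3·(-3); (-1)·0 + (-2)·(-3)) = (-9, 6)
w3 = Gw2 = (45, -3)
The requested component of w3 is 45.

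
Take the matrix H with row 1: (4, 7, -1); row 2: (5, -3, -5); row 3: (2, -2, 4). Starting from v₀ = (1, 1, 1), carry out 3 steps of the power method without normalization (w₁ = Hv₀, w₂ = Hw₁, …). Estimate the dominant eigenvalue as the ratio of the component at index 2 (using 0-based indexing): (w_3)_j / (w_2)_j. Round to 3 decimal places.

w1 = Hv₀ = (4·1 + 7·1 + (-1)·1; 5·1 + (-3)·1 + (-5)·1; 2·1 + (-2)·1 + 4·1) = (10, -3, 4)
w2 = Hw1 = (4·10 + 7·(-3) + (-1)·4; 5·10 + (-3)·(-3) + (-5)·4; 2·10 + (-2)·(-3) + 4·4) = (15, 39, 42)
w3 = Hw2 = (291, -252, 120)
Ratio at component: 120 / 42 = 2.857

λ ≈ 2.857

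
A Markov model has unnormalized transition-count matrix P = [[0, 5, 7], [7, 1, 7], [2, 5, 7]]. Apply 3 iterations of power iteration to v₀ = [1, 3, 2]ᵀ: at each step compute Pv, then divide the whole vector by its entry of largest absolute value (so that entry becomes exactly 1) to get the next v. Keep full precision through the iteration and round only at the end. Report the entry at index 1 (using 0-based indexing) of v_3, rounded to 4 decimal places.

Pv0 = (29.00000, 24.00000, 31.00000); divide by 31.00000 → v1 = (0.93548, 0.77419, 1.00000)
Pv1 = (10.87097, 14.32258, 12.74194); divide by 14.32258 → v2 = (0.75901, 1.00000, 0.88964)
Pv2 = (11.22748, 12.54054, 12.74550); divide by 12.74550 → v3 = (0.88090, 0.98392, 1.00000)
Requested entry of v3: 5568/5659 = 0.9839

0.9839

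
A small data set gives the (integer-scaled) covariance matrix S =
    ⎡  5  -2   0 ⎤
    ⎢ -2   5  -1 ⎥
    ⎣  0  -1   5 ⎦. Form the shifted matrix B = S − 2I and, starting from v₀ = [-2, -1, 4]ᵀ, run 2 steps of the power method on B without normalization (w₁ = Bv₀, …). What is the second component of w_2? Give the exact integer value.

B = S − 2I has rows (3, -2, 0); (-2, 3, -1); (0, -1, 3)
w1 = Bv₀ = (3·(-2) + (-2)·(-1) + 0·4; (-2)·(-2) + 3·(-1) + (-1)·4; 0·(-2) + (-1)·(-1) + 3·4) = (-4, -3, 13)
w2 = Bw1 = (3·(-4) + (-2)·(-3) + 0·13; (-2)·(-4) + 3·(-3) + (-1)·13; 0·(-4) + (-1)·(-3) + 3·13) = (-6, -14, 42)
Requested component of w2: -14

-14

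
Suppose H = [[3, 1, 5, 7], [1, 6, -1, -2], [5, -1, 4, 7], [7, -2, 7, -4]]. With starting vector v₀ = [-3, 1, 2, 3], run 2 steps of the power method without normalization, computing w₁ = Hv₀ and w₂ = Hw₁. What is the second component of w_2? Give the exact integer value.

22

w1 = Hv₀ = (23, -5, 13, -21)
w2 = Hw1 = (-18, 22, 25, 346)
The requested component of w2 is 22.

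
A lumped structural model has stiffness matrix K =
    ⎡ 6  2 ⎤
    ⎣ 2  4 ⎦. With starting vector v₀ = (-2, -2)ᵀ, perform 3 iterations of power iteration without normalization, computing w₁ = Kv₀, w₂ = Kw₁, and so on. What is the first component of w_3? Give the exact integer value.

-880

w1 = Kv₀ = (6·(-2) + 2·(-2); 2·(-2) + 4·(-2)) = (-16, -12)
w2 = Kw1 = (6·(-16) + 2·(-12); 2·(-16) + 4·(-12)) = (-120, -80)
w3 = Kw2 = (-880, -560)
The requested component of w3 is -880.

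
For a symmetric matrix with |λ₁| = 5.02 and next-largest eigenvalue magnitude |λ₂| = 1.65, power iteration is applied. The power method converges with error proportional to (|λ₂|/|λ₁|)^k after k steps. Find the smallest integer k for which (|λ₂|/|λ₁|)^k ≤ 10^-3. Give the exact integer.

|λ₂/λ₁| = 1.65/5.02 = 0.32869
Need k ≥ ln(10^-3) / ln(0.32869) = -6.9078 / -1.1127 ≈ 6.208
Smallest integer k satisfying the bound: 7

7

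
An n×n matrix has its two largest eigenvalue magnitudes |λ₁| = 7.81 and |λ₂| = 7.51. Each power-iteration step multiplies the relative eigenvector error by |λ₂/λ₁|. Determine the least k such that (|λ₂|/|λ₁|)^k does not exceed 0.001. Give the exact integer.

177

|λ₂/λ₁| = 7.51/7.81 = 0.96159
Need k ≥ ln(0.001) / ln(0.96159) = -6.9078 / -0.0392 ≈ 176.355
Smallest integer k satisfying the bound: 177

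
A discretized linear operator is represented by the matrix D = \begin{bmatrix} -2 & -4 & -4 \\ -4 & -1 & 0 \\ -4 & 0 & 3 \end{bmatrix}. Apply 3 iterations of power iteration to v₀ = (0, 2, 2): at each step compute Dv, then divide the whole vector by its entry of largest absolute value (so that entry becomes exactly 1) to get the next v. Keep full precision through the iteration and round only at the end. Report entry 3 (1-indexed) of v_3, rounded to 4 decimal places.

Dv0 = (-16.00000, -2.00000, 6.00000); divide by -16.00000 → v1 = (1.00000, 0.12500, -0.37500)
Dv1 = (-1.00000, -4.12500, -5.12500); divide by -5.12500 → v2 = (0.19512, 0.80488, 1.00000)
Dv2 = (-7.60976, -1.58537, 2.21951); divide by -7.60976 → v3 = (1.00000, 0.20833, -0.29167)
Requested entry of v3: 182/-624 = -0.2917

-0.2917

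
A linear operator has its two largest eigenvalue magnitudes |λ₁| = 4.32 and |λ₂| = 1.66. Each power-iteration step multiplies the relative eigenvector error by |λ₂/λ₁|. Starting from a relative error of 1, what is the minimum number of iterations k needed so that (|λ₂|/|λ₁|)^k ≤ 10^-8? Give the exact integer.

|λ₂/λ₁| = 1.66/4.32 = 0.38426
Need k ≥ ln(10^-8) / ln(0.38426) = -18.4207 / -0.9564 ≈ 19.260
Smallest integer k satisfying the bound: 20

20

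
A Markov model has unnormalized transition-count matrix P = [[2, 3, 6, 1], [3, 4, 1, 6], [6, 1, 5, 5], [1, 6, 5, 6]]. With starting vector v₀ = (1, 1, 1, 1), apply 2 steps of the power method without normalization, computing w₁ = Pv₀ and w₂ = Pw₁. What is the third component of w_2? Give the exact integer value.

261

w1 = Pv₀ = (12, 14, 17, 18)
w2 = Pw1 = (186, 217, 261, 289)
The requested component of w2 is 261.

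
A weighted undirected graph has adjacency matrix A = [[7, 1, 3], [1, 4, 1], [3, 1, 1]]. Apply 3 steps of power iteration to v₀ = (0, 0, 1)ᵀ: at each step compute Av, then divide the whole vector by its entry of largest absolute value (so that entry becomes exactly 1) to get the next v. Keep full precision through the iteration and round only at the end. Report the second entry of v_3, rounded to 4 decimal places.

Av0 = (3.00000, 1.00000, 1.00000); divide by 3.00000 → v1 = (1.00000, 0.33333, 0.33333)
Av1 = (8.33333, 2.66667, 3.66667); divide by 8.33333 → v2 = (1.00000, 0.32000, 0.44000)
Av2 = (8.64000, 2.72000, 3.76000); divide by 8.64000 → v3 = (1.00000, 0.31481, 0.43519)
Requested entry of v3: 68/216 = 0.3148

0.3148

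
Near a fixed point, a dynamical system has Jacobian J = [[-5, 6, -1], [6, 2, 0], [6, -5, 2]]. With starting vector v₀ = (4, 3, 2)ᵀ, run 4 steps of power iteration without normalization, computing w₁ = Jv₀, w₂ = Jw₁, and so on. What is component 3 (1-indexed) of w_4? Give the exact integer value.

-8104

w1 = Jv₀ = ((-5)·4 + 6·3 + (-1)·2; 6·4 + 2·3 + 0·2; 6·4 + (-5)·3 + 2·2) = (-4, 30, 13)
w2 = Jw1 = ((-5)·(-4) + 6·30 + (-1)·13; 6·(-4) + 2·30 + 0·13; 6·(-4) + (-5)·30 + 2·13) = (187, 36, -148)
w3 = Jw2 = (-571, 1194, 646)
w4 = Jw3 = (9373, -1038, -8104)
The requested component of w4 is -8104.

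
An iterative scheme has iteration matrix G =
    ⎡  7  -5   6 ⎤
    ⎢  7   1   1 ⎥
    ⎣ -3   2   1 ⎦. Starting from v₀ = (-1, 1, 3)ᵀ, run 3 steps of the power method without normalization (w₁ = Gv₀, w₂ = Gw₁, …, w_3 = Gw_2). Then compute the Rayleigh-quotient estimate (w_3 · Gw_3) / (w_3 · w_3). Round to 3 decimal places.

w1 = Gv₀ = (7·(-1) + (-5)·1 + 6·3; 7·(-1) + 1·1 + 1·3; (-3)·(-1) + 2·1 + 1·3) = (6, -3, 8)
w2 = Gw1 = (7·6 + (-5)·(-3) + 6·8; 7·6 + 1·(-3) + 1·8; (-3)·6 + 2·(-3) + 1·8) = (105, 47, -16)
w3 = Gw2 = (404, 766, -237)
Gw3 = (-2424, 3357, 83)
w3·Gw3 = 404·(-2424) + 766·3357 + (-237)·83 = 1572495; w3·w3 = 404·404 + 766·766 + (-237)·(-237) = 806141
λ ≈ 1572495/806141 = 1.951

λ ≈ 1.951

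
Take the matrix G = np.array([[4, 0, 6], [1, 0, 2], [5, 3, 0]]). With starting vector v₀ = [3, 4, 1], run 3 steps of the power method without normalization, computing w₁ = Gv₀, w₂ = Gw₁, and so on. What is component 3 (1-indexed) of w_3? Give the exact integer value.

w1 = Gv₀ = (4·3 + 0·4 + 6·1; 1·3 + 0·4 + 2·1; 5·3 + 3·4 + 0·1) = (18, 5, 27)
w2 = Gw1 = (4·18 + 0·5 + 6·27; 1·18 + 0·5 + 2·27; 5·18 + 3·5 + 0·27) = (234, 72, 105)
w3 = Gw2 = (1566, 444, 1386)
The requested component of w3 is 1386.

1386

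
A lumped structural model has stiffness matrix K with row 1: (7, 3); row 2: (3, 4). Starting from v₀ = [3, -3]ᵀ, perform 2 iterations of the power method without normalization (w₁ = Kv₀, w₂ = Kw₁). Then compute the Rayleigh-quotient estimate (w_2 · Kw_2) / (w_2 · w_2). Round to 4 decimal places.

w1 = Kv₀ = (12, -3)
w2 = Kw1 = (75, 24)
Kw2 = (597, 321)
w2·Kw2 = 75·597 + 24·321 = 52479; w2·w2 = 75·75 + 24·24 = 6201
λ ≈ 52479/6201 = 8.4630

λ ≈ 8.4630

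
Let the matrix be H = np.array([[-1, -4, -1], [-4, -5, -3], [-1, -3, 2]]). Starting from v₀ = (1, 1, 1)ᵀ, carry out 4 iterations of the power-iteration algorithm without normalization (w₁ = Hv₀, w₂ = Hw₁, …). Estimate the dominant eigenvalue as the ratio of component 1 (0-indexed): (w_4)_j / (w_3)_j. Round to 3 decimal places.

w1 = Hv₀ = (-6, -12, -2)
w2 = Hw1 = (56, 90, 38)
w3 = Hw2 = (-454, -788, -250)
w4 = Hw3 = (3856, 6506, 2318)
Ratio at component: 6506 / -788 = -8.256

-8.256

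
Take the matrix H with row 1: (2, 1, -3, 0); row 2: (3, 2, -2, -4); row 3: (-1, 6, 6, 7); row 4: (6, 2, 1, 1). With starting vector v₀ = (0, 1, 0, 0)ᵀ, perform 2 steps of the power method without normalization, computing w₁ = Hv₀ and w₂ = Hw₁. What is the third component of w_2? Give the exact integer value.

61

w1 = Hv₀ = (1, 2, 6, 2)
w2 = Hw1 = (-14, -13, 61, 18)
The requested component of w2 is 61.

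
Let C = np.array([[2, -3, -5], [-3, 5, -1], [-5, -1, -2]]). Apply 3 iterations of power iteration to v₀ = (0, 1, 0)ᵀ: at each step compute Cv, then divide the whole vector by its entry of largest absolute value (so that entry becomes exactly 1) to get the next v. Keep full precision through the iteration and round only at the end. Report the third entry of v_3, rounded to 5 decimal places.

0.09953

Cv0 = (-3.000000, 5.000000, -1.000000); divide by 5.000000 → v1 = (-0.600000, 1.000000, -0.200000)
Cv1 = (-3.200000, 7.000000, 2.400000); divide by 7.000000 → v2 = (-0.457143, 1.000000, 0.342857)
Cv2 = (-5.628571, 6.028571, 0.600000); divide by 6.028571 → v3 = (-0.933649, 1.000000, 0.099526)
Requested entry of v3: 21/211 = 0.09953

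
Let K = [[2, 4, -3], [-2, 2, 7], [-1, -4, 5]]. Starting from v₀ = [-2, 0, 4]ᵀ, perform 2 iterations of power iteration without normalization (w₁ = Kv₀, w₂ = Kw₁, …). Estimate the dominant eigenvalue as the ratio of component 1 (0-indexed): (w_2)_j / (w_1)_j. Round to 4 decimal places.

w1 = Kv₀ = (2·(-2) + 4·0 + (-3)·4; (-2)·(-2) + 2·0 + 7·4; (-1)·(-2) + (-4)·0 + 5·4) = (-16, 32, 22)
w2 = Kw1 = (2·(-16) + 4·32 + (-3)·22; (-2)·(-16) + 2·32 + 7·22; (-1)·(-16) + (-4)·32 + 5·22) = (30, 250, -2)
Ratio at component: 250 / 32 = 7.8125

λ ≈ 7.8125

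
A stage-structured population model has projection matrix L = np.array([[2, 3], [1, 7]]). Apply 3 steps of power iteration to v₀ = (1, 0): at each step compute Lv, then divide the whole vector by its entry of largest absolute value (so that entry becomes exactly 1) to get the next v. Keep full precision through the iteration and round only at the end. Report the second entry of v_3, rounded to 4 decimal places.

1.0000

Lv0 = (2.00000, 1.00000); divide by 2.00000 → v1 = (1.00000, 0.50000)
Lv1 = (3.50000, 4.50000); divide by 4.50000 → v2 = (0.77778, 1.00000)
Lv2 = (4.55556, 7.77778); divide by 7.77778 → v3 = (0.58571, 1.00000)
Requested entry of v3: 70/70 = 1.0000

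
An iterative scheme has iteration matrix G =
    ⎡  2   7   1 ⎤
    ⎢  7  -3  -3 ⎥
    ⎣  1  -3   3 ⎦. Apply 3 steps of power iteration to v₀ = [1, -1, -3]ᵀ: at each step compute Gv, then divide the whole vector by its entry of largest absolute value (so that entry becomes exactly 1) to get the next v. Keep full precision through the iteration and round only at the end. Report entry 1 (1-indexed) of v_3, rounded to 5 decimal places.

Gv0 = (-8.000000, 19.000000, -5.000000); divide by 19.000000 → v1 = (-0.421053, 1.000000, -0.263158)
Gv1 = (5.894737, -5.157895, -4.210526); divide by 5.894737 → v2 = (1.000000, -0.875000, -0.714286)
Gv2 = (-4.839286, 11.767857, 1.482143); divide by 11.767857 → v3 = (-0.411229, 1.000000, 0.125948)
Requested entry of v3: -542/1318 = -0.41123

-0.41123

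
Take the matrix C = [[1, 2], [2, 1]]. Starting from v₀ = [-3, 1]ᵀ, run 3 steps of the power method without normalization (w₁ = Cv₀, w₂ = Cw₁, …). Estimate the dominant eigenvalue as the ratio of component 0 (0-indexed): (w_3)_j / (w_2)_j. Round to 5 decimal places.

w1 = Cv₀ = (1·(-3) + 2·1; 2·(-3) + 1·1) = (-1, -5)
w2 = Cw1 = (1·(-1) + 2·(-5); 2·(-1) + 1·(-5)) = (-11, -7)
w3 = Cw2 = (-25, -29)
Ratio at component: -25 / -11 = 2.27273

2.27273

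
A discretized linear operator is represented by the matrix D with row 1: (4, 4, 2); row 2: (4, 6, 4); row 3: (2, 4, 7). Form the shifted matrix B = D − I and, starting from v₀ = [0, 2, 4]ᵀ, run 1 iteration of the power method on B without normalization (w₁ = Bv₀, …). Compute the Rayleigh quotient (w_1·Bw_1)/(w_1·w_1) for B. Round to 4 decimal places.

μ ≈ 11.4131

B = D − I has rows (3, 4, 2); (4, 5, 4); (2, 4, 6)
w1 = Bv₀ = (3·0 + 4·2 + 2·4; 4·0 + 5·2 + 4·4; 2·0 + 4·2 + 6·4) = (16, 26, 32)
Bw1 = (216, 322, 328)
w1·Bw1 = 22324; w1·w1 = 1956; μ ≈ 22324/1956 = 11.4131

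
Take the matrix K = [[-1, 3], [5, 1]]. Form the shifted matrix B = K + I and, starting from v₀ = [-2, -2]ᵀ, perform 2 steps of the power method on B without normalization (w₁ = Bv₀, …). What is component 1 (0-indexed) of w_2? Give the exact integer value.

B = K + I has rows (0, 3); (5, 2)
w1 = Bv₀ = (-6, -14)
w2 = Bw1 = (-42, -58)
Requested component of w2: -58

-58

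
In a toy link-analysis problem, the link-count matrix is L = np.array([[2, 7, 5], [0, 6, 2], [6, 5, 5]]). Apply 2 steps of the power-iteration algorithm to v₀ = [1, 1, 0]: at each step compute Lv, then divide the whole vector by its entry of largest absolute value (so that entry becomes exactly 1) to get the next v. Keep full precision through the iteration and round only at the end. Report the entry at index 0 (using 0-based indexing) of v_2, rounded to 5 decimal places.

Lv0 = (9.000000, 6.000000, 11.000000); divide by 11.000000 → v1 = (0.818182, 0.545455, 1.000000)
Lv1 = (10.454545, 5.272727, 12.636364); divide by 12.636364 → v2 = (0.827338, 0.417266, 1.000000)
Requested entry of v2: 115/139 = 0.82734

0.82734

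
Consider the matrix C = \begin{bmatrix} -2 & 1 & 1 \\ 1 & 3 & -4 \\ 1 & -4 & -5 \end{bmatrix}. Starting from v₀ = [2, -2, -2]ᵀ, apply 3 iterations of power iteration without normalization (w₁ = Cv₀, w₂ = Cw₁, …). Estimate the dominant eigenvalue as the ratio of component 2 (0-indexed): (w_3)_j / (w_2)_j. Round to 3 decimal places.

-7.774

w1 = Cv₀ = (-8, 4, 20)
w2 = Cw1 = (40, -76, -124)
w3 = Cw2 = (-280, 308, 964)
Ratio at component: 964 / -124 = -7.774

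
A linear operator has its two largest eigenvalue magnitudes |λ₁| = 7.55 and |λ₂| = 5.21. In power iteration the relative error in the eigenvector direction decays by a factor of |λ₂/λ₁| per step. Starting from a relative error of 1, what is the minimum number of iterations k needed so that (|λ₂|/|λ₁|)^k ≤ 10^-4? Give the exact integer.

25

|λ₂/λ₁| = 5.21/7.55 = 0.69007
Need k ≥ ln(10^-4) / ln(0.69007) = -9.2103 / -0.3710 ≈ 24.828
Smallest integer k satisfying the bound: 25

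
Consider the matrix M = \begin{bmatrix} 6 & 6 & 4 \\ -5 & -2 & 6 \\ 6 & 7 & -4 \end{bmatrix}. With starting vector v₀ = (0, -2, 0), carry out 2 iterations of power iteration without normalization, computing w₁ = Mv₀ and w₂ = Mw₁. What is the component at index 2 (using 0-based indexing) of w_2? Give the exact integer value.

12

w1 = Mv₀ = (6·0 + 6·(-2) + 4·0; (-5)·0 + (-2)·(-2) + 6·0; 6·0 + 7·(-2) + (-4)·0) = (-12, 4, -14)
w2 = Mw1 = (6·(-12) + 6·4 + 4·(-14); (-5)·(-12) + (-2)·4 + 6·(-14); 6·(-12) + 7·4 + (-4)·(-14)) = (-104, -32, 12)
The requested component of w2 is 12.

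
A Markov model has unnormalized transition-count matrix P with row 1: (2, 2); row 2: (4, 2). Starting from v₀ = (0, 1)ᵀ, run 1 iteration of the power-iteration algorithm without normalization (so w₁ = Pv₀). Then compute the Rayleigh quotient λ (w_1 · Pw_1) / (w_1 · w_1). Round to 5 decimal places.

w1 = Pv₀ = (2·0 + 2·1; 4·0 + 2·1) = (2, 2)
Pw1 = (8, 12)
w1·Pw1 = 2·8 + 2·12 = 40; w1·w1 = 2·2 + 2·2 = 8
λ ≈ 40/8 = 5.00000

5.00000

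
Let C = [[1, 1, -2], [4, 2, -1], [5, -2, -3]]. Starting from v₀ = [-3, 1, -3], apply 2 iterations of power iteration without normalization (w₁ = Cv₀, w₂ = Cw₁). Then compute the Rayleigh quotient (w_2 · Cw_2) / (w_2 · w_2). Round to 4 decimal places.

w1 = Cv₀ = (4, -7, -8)
w2 = Cw1 = (13, 10, 58)
Cw2 = (-93, 14, -129)
w2·Cw2 = 13·(-93) + 10·14 + 58·(-129) = -8551; w2·w2 = 13·13 + 10·10 + 58·58 = 3633
λ ≈ -8551/3633 = -2.3537

λ ≈ -2.3537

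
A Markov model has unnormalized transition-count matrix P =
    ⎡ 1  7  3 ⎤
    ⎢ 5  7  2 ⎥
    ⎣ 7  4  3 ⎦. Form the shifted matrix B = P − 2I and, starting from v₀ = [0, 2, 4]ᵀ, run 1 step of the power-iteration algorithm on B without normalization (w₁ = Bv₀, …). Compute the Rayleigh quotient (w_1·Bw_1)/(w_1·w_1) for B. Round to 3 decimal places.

μ ≈ 9.720

B = P − 2I has rows (-1, 7, 3); (5, 5, 2); (7, 4, 1)
w1 = Bv₀ = ((-1)·0 + 7·2 + 3·4; 5·0 + 5·2 + 2·4; 7·0 + 4·2 + 1·4) = (26, 18, 12)
Bw1 = (136, 244, 266)
w1·Bw1 = 11120; w1·w1 = 1144; μ ≈ 11120/1144 = 9.720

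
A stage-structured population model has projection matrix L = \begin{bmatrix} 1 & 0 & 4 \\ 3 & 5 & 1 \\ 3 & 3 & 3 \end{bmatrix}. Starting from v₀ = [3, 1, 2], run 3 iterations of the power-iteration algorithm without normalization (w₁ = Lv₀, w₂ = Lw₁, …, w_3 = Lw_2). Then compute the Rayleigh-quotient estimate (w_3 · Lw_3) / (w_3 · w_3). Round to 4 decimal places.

7.7748

w1 = Lv₀ = (11, 16, 18)
w2 = Lw1 = (83, 131, 135)
w3 = Lw2 = (623, 1039, 1047)
Lw3 = (4811, 8111, 8127)
w3·Lw3 = 623·4811 + 1039·8111 + 1047·8127 = 19933551; w3·w3 = 623·623 + 1039·1039 + 1047·1047 = 2563859
λ ≈ 19933551/2563859 = 7.7748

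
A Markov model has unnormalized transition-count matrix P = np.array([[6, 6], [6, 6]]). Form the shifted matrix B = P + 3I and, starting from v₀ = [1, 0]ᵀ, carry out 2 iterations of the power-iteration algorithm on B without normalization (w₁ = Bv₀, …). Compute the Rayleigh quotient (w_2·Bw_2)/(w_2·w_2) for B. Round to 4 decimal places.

μ ≈ 14.9808

B = P + 3I has rows (9, 6); (6, 9)
w1 = Bv₀ = (9·1 + 6·0; 6·1 + 9·0) = (9, 6)
w2 = Bw1 = (9·9 + 6·6; 6·9 + 9·6) = (117, 108)
Bw2 = (1701, 1674)
w2·Bw2 = 379809; w2·w2 = 25353; μ ≈ 379809/25353 = 14.9808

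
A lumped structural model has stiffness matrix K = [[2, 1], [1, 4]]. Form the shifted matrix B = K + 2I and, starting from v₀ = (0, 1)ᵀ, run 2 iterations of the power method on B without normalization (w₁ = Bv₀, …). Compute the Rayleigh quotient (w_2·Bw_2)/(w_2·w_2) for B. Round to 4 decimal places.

6.3676

B = K + 2I has rows (4, 1); (1, 6)
w1 = Bv₀ = (1, 6)
w2 = Bw1 = (10, 37)
Bw2 = (77, 232)
w2·Bw2 = 9354; w2·w2 = 1469; μ ≈ 9354/1469 = 6.3676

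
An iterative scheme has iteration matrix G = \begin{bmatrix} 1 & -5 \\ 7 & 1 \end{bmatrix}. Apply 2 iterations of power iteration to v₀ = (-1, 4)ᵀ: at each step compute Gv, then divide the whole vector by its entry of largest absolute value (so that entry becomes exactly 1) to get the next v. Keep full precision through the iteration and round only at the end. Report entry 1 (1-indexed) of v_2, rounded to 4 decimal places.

Gv0 = (-21.00000, -3.00000); divide by -21.00000 → v1 = (1.00000, 0.14286)
Gv1 = (0.28571, 7.14286); divide by 7.14286 → v2 = (0.04000, 1.00000)
Requested entry of v2: -6/-150 = 0.0400

0.0400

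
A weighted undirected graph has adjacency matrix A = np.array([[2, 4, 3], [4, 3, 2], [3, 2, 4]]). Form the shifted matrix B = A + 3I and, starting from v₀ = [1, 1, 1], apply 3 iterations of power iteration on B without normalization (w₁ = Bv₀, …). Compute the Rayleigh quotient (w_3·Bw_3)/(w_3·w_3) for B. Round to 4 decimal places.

B = A + 3I has rows (5, 4, 3); (4, 6, 2); (3, 2, 7)
w1 = Bv₀ = (5·1 + 4·1 + 3·1; 4·1 + 6·1 + 2·1; 3·1 + 2·1 + 7·1) = (12, 12, 12)
w2 = Bw1 = (5·12 + 4·12 + 3·12; 4·12 + 6·12 + 2·12; 3·12 + 2·12 + 7·12) = (144, 144, 144)
w3 = Bw2 = (1728, 1728, 1728)
Bw3 = (20736, 20736, 20736)
w3·Bw3 = 107495424; w3·w3 = 8957952; μ ≈ 107495424/8957952 = 12.0000

12.0000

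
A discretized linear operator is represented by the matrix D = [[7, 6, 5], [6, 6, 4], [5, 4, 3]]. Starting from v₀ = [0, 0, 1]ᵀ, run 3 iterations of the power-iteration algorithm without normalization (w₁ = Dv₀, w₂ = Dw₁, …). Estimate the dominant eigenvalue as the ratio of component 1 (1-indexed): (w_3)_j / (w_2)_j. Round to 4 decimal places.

λ ≈ 15.7297

w1 = Dv₀ = (7·0 + 6·0 + 5·1; 6·0 + 6·0 + 4·1; 5·0 + 4·0 + 3·1) = (5, 4, 3)
w2 = Dw1 = (7·5 + 6·4 + 5·3; 6·5 + 6·4 + 4·3; 5·5 + 4·4 + 3·3) = (74, 66, 50)
w3 = Dw2 = (1164, 1040, 784)
Ratio at component: 1164 / 74 = 15.7297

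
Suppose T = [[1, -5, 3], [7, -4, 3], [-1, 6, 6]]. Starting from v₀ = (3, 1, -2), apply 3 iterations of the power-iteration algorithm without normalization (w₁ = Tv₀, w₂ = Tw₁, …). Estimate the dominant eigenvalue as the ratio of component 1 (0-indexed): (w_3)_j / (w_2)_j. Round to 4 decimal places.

λ ≈ 0.4882

w1 = Tv₀ = (1·3 + (-5)·1 + 3·(-2); 7·3 + (-4)·1 + 3·(-2); (-1)·3 + 6·1 + 6·(-2)) = (-8, 11, -9)
w2 = Tw1 = (1·(-8) + (-5)·11 + 3·(-9); 7·(-8) + (-4)·11 + 3·(-9); (-1)·(-8) + 6·11 + 6·(-9)) = (-90, -127, 20)
w3 = Tw2 = (605, -62, -552)
Ratio at component: -62 / -127 = 0.4882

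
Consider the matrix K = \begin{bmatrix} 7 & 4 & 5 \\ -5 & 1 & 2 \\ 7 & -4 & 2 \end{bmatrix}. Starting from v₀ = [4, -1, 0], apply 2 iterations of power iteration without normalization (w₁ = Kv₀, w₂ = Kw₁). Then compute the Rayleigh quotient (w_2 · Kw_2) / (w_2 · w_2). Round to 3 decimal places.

9.769

w1 = Kv₀ = (7·4 + 4·(-1) + 5·0; (-5)·4 + 1·(-1) + 2·0; 7·4 + (-4)·(-1) + 2·0) = (24, -21, 32)
w2 = Kw1 = (7·24 + 4·(-21) + 5·32; (-5)·24 + 1·(-21) + 2·32; 7·24 + (-4)·(-21) + 2·32) = (244, -77, 316)
Kw2 = (2980, -665, 2648)
w2·Kw2 = 244·2980 + (-77)·(-665) + 316·2648 = 1615093; w2·w2 = 244·244 + (-77)·(-77) + 316·316 = 165321
λ ≈ 1615093/165321 = 9.769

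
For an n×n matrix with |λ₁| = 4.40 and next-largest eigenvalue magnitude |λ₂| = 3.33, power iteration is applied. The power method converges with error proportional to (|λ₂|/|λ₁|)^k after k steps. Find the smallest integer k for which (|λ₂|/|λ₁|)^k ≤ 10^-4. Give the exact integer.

|λ₂/λ₁| = 3.33/4.40 = 0.75682
Need k ≥ ln(10^-4) / ln(0.75682) = -9.2103 / -0.2786 ≈ 33.056
Smallest integer k satisfying the bound: 34

34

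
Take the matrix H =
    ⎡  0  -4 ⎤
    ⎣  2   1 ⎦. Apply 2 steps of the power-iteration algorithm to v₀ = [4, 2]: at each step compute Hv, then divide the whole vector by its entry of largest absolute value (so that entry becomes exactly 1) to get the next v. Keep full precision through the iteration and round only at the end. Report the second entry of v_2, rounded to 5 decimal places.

0.15000

Hv0 = (-8.000000, 10.000000); divide by 10.000000 → v1 = (-0.800000, 1.000000)
Hv1 = (-4.000000, -0.600000); divide by -4.000000 → v2 = (1.000000, 0.150000)
Requested entry of v2: -6/-40 = 0.15000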